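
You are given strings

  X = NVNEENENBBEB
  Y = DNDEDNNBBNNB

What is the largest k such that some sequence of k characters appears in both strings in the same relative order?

Taking N (X #1, Y #2) → E (X #4, Y #4) → N (X #6, Y #6) → N (X #8, Y #7) → B (X #9, Y #8) → B (X #10, Y #9) → B (X #12, Y #12) gives a common subsequence of length 7. The LCS DP gives dp[12][12] = 7, so this is optimal.

7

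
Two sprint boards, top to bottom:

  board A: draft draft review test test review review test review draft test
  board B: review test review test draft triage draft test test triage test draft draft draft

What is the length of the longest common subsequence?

6

One common subsequence of length 6: draft (board A #1, board B #5), then draft (board A #2, board B #7), then test (board A #4, board B #8), then test (board A #5, board B #9), then test (board A #8, board B #11), then draft (board A #10, board B #14). Since dp[11][14] = 6, nothing longer is possible.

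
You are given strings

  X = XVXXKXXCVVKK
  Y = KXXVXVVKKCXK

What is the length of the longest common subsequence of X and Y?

7

Taking X [1,3] → V [2,4] → X [7,5] → V [9,6] → V [10,7] → K [11,9] → K [12,12] gives a common subsequence of length 7. dp[12][12] = 7 confirms this is the maximum.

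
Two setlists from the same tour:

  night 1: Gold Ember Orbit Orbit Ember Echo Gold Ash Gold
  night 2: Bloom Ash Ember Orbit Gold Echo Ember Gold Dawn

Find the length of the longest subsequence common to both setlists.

Taking Ember [2,3] → Orbit [3,4] → Ember [5,7] → Gold [7,8] gives a common subsequence of length 4. Since dp[9][9] = 4, nothing longer is possible.

4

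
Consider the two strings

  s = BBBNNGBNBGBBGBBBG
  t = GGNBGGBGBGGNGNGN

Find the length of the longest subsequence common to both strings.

8

Match G [6,2]; then N [8,3]; then B [9,4]; then G [10,6]; then B [11,7]; then B [12,9]; then G [13,13]; then G [17,15] — 8 characters in the same relative order in both. Since dp[17][16] = 8, nothing longer is possible.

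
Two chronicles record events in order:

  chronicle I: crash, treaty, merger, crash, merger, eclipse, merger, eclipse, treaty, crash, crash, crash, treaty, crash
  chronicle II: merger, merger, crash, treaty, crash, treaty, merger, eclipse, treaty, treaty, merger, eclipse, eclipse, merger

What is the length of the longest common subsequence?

7

Match crash (chronicle I #1, chronicle II #3), then treaty (chronicle I #2, chronicle II #4), then crash (chronicle I #4, chronicle II #5), then merger (chronicle I #5, chronicle II #7), then eclipse (chronicle I #6, chronicle II #8), then merger (chronicle I #7, chronicle II #11), then eclipse (chronicle I #8, chronicle II #13) — 7 events in the same relative order in both. Since dp[14][14] = 7, nothing longer is possible.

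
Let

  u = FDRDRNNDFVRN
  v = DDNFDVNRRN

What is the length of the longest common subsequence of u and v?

7

One common subsequence of length 7: D at u[2]=v[1]; then D at u[4]=v[2]; then N at u[6]=v[3]; then D at u[8]=v[5]; then V at u[10]=v[6]; then R at u[11]=v[9]; then N at u[12]=v[10]. Since dp[12][10] = 7, nothing longer is possible.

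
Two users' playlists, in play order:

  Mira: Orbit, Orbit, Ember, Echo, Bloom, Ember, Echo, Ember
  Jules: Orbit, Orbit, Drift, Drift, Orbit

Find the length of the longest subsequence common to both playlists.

Match Orbit [1,2], Orbit [2,5] — 2 songs in the same relative order in both. Since dp[8][5] = 2, nothing longer is possible.

2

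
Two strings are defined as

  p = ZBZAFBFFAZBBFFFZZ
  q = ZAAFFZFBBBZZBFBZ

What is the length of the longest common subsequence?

One common subsequence of length 9: Z at p[1]=q[1] → A at p[4]=q[3] → F at p[5]=q[4] → F at p[7]=q[5] → F at p[8]=q[7] → Z at p[10]=q[12] → B at p[11]=q[13] → B at p[12]=q[15] → Z at p[17]=q[16], and the DP table's final entry dp[17][16] is also 9, so no common subsequence is longer.

9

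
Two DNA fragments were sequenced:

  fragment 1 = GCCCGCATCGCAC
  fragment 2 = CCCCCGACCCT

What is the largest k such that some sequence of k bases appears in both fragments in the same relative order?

Let dp[i][j] be the LCS length of the first i bases of fragment 1 and the first j bases of fragment 2. dp[i][j] = dp[i-1][j-1]+1 when the i-th and j-th bases match, else max(dp[i-1][j], dp[i][j-1]).
    ·  C  C  C  C  C  G  A  C  C  C  T
 ·  0  0  0  0  0  0  0  0  0  0  0  0
 G  0  0  0  0  0  0  1  1  1  1  1  1
 C  0  1  1  1  1  1  1  1  2  2  2  2
 C  0  1  2  2  2  2  2  2  2  3  3  3
 C  0  1  2  3  3  3  3  3  3  3  4  4
 G  0  1  2  3  3  3  4  4  4  4  4  4
 C  0  1  2  3  4  4  4  4  5  5  5  5
 A  0  1  2  3  4  4  4  5  5  5  5  5
 T  0  1  2  3  4  4  4  5  5  5  5  6
 C  0  1  2  3  4  5  5  5  6  6  6  6
 G  0  1  2  3  4  5  6  6  6  6  6  6
 C  0  1  2  3  4  5  6  6  7  7  7  7
 A  0  1  2  3  4  5  6  7  7  7  7  7
 C  0  1  2  3  4  5  6  7  8  8  8  8
dp[13][11] = 8. One LCS (by backtracking along matches): CCCGACCC.

8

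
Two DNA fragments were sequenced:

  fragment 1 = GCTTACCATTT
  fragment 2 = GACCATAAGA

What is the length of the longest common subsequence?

Pick G at fragment 1[1]=fragment 2[1] → A at fragment 1[5]=fragment 2[2] → C at fragment 1[6]=fragment 2[3] → C at fragment 1[7]=fragment 2[4] → A at fragment 1[8]=fragment 2[5] → T at fragment 1[9]=fragment 2[6]; all 6 bases appear in both, in order. Since dp[11][10] = 6, nothing longer is possible.

6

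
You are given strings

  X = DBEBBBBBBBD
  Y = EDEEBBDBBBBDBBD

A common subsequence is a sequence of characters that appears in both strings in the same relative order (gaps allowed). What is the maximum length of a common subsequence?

10

One common subsequence of length 10: D at X[1]=Y[2], B at X[2]=Y[5], B at X[4]=Y[6], B at X[5]=Y[8], B at X[6]=Y[9], B at X[7]=Y[10], B at X[8]=Y[11], B at X[9]=Y[13], B at X[10]=Y[14], D at X[11]=Y[15]. dp[11][15] = 10 confirms this is the maximum.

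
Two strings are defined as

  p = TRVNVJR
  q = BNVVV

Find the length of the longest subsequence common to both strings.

2

Let dp[i][j] be the LCS length of the first i characters of p and the first j characters of q. dp[i][j] = dp[i-1][j-1]+1 when the i-th and j-th characters match, else max(dp[i-1][j], dp[i][j-1]).
    ·  B  N  V  V  V
 ·  0  0  0  0  0  0
 T  0  0  0  0  0  0
 R  0  0  0  0  0  0
 V  0  0  0  1  1  1
 N  0  0  1  1  1  1
 V  0  0  1  2  2  2
 J  0  0  1  2  2  2
 R  0  0  1  2  2  2
dp[7][5] = 2. One LCS (by backtracking along matches): VV.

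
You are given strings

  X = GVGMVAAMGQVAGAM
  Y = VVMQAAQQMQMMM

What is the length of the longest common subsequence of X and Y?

7

Pick V at X[2]=Y[2], M at X[4]=Y[3], A at X[6]=Y[5], A at X[7]=Y[6], M at X[8]=Y[9], Q at X[10]=Y[10], M at X[15]=Y[13]; all 7 characters appear in both, in order. Since dp[15][13] = 7, nothing longer is possible.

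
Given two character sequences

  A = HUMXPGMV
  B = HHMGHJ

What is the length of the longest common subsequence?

3

Let dp[i][j] be the LCS length of the first i characters of A and the first j characters of B. dp[i][j] = dp[i-1][j-1]+1 when the i-th and j-th characters match, else max(dp[i-1][j], dp[i][j-1]).
    ·  H  H  M  G  H  J
 ·  0  0  0  0  0  0  0
 H  0  1  1  1  1  1  1
 U  0  1  1  1  1  1  1
 M  0  1  1  2  2  2  2
 X  0  1  1  2  2  2  2
 P  0  1  1  2  2  2  2
 G  0  1  1  2  3  3  3
 M  0  1  1  2  3  3  3
 V  0  1  1  2  3  3  3
dp[8][6] = 3. One LCS (by backtracking along matches): HMG.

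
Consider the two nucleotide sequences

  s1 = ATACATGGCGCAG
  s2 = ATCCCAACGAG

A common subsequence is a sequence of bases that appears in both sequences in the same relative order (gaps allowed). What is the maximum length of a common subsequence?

8

One common subsequence of length 8: A (s1 #1, s2 #1) → T (s1 #2, s2 #2) → A (s1 #3, s2 #6) → A (s1 #5, s2 #7) → C (s1 #9, s2 #8) → G (s1 #10, s2 #9) → A (s1 #12, s2 #10) → G (s1 #13, s2 #11). Since dp[13][11] = 8, nothing longer is possible.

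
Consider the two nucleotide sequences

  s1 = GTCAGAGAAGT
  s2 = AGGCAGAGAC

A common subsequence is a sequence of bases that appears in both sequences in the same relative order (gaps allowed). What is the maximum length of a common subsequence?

7

Let dp[i][j] be the LCS length of the first i bases of s1 and the first j bases of s2. dp[i][j] = dp[i-1][j-1]+1 when the i-th and j-th bases match, else max(dp[i-1][j], dp[i][j-1]).
    ·  A  G  G  C  A  G  A  G  A  C
 ·  0  0  0  0  0  0  0  0  0  0  0
 G  0  0  1  1  1  1  1  1  1  1  1
 T  0  0  1  1  1  1  1  1  1  1  1
 C  0  0  1  1  2  2  2  2  2  2  2
 A  0  1  1  1  2  3  3  3  3  3  3
 G  0  1  2  2  2  3  4  4  4  4  4
 A  0  1  2  2  2  3  4  5  5  5  5
 G  0  1  2  3  3  3  4  5  6  6  6
 A  0  1  2  3  3  4  4  5  6  7  7
 A  0  1  2  3  3  4  4  5  6  7  7
 G  0  1  2  3  3  4  5  5  6  7  7
 T  0  1  2  3  3  4  5  5  6  7  7
dp[11][10] = 7. One LCS (by backtracking along matches): GCAGAGA.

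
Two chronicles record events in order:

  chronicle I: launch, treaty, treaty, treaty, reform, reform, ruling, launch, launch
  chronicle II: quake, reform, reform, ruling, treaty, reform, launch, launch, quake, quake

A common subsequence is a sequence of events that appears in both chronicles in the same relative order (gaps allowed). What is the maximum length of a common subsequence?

Pick reform [5,2], reform [6,3], ruling [7,4], launch [8,7], launch [9,8]; all 5 events appear in both, in order, and the DP table's final entry dp[9][10] is also 5, so no common subsequence is longer.

5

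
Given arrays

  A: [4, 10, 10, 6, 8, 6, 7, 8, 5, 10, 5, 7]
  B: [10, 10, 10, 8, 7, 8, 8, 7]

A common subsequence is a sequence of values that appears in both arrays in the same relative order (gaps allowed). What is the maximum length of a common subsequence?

6

Let dp[i][j] be the LCS length of the first i values of A and the first j values of B. dp[i][j] = dp[i-1][j-1]+1 when the i-th and j-th values match, else max(dp[i-1][j], dp[i][j-1]).
    · 10 10 10  8  7  8  8  7
 ·  0  0  0  0  0  0  0  0  0
 4  0  0  0  0  0  0  0  0  0
10  0  1  1  1  1  1  1  1  1
10  0  1  2  2  2  2  2  2  2
 6  0  1  2  2  2  2  2  2  2
 8  0  1  2  2  3  3  3  3  3
 6  0  1  2  2  3  3  3  3  3
 7  0  1  2  2  3  4  4  4  4
 8  0  1  2  2  3  4  5  5  5
 5  0  1  2  2  3  4  5  5  5
10  0  1  2  3  3  4  5  5  5
 5  0  1  2  3  3  4  5  5  5
 7  0  1  2  3  3  4  5  5  6
dp[12][8] = 6. One LCS (by backtracking along matches): 10, 10, 8, 7, 8, 7.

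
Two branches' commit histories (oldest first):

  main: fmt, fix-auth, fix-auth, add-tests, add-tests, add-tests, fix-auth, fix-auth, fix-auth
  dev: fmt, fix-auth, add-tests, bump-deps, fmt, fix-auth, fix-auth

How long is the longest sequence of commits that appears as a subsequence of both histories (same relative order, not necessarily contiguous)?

5

Taking fmt (main #1, dev #1), fix-auth (main #3, dev #2), add-tests (main #4, dev #3), fix-auth (main #8, dev #6), fix-auth (main #9, dev #7) gives a common subsequence of length 5. Since dp[9][7] = 5, nothing longer is possible.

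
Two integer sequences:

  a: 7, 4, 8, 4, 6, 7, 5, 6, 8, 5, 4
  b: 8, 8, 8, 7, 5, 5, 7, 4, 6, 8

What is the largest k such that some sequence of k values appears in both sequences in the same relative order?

One common subsequence of length 5: 8 [3,3]; then 7 [6,4]; then 5 [7,6]; then 6 [8,9]; then 8 [9,10]. Since dp[11][10] = 5, nothing longer is possible.

5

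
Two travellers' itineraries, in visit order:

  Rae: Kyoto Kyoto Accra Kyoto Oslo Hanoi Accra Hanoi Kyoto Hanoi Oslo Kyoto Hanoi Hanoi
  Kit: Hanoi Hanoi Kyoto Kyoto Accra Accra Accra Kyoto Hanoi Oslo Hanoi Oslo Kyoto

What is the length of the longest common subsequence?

Match Kyoto (Rae #1, Kit #3), then Kyoto (Rae #2, Kit #4), then Accra (Rae #3, Kit #7), then Kyoto (Rae #4, Kit #8), then Oslo (Rae #5, Kit #10), then Hanoi (Rae #10, Kit #11), then Oslo (Rae #11, Kit #12), then Kyoto (Rae #12, Kit #13) — 8 stops in the same relative order in both, and the DP table's final entry dp[14][13] is also 8, so no common subsequence is longer.

8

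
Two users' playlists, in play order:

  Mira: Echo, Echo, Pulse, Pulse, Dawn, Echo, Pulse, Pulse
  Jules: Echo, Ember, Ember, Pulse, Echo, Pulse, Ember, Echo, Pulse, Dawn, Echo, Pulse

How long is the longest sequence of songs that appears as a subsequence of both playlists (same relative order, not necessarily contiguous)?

7

Pick Echo at Mira[1]=Jules[1], Echo at Mira[2]=Jules[5], Pulse at Mira[3]=Jules[6], Pulse at Mira[4]=Jules[9], Dawn at Mira[5]=Jules[10], Echo at Mira[6]=Jules[11], Pulse at Mira[8]=Jules[12]; all 7 songs appear in both, in order. Since dp[8][12] = 7, nothing longer is possible.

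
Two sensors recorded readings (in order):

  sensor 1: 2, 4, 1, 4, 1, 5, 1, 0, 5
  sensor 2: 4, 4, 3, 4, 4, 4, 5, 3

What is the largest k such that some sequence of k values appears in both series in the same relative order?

Let dp[i][j] be the LCS length of the first i values of sensor 1 and the first j values of sensor 2. dp[i][j] = dp[i-1][j-1]+1 when the i-th and j-th values match, else max(dp[i-1][j], dp[i][j-1]).
    ·  4  4  3  4  4  4  5  3
 ·  0  0  0  0  0  0  0  0  0
 2  0  0  0  0  0  0  0  0  0
 4  0  1  1  1  1  1  1  1  1
 1  0  1  1  1  1  1  1  1  1
 4  0  1  2  2  2  2  2  2  2
 1  0  1  2  2  2  2  2  2  2
 5  0  1  2  2  2  2  2  3  3
 1  0  1  2  2  2  2  2  3  3
 0  0  1  2  2  2  2  2  3  3
 5  0  1  2  2  2  2  2  3  3
dp[9][8] = 3. One LCS (by backtracking along matches): 4, 4, 5.

3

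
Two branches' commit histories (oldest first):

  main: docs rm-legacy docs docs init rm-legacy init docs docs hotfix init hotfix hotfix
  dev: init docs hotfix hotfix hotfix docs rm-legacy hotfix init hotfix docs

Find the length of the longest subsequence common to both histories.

6

Taking docs at main[1]=dev[2], then docs at main[4]=dev[6], then rm-legacy at main[6]=dev[7], then hotfix at main[10]=dev[8], then init at main[11]=dev[9], then hotfix at main[12]=dev[10] gives a common subsequence of length 6. Since dp[13][11] = 6, nothing longer is possible.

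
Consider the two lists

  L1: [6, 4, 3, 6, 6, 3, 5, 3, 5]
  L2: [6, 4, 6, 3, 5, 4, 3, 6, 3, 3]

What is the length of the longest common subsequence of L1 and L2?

6

Let dp[i][j] be the LCS length of the first i values of L1 and the first j values of L2. dp[i][j] = dp[i-1][j-1]+1 when the i-th and j-th values match, else max(dp[i-1][j], dp[i][j-1]).
    ·  6  4  6  3  5  4  3  6  3  3
 ·  0  0  0  0  0  0  0  0  0  0  0
 6  0  1  1  1  1  1  1  1  1  1  1
 4  0  1  2  2  2  2  2  2  2  2  2
 3  0  1  2  2  3  3  3  3  3  3  3
 6  0  1  2  3  3  3  3  3  4  4  4
 6  0  1  2  3  3  3  3  3  4  4  4
 3  0  1  2  3  4  4  4  4  4  5  5
 5  0  1  2  3  4  5  5  5  5  5  5
 3  0  1  2  3  4  5  5  6  6  6  6
 5  0  1  2  3  4  5  5  6  6  6  6
dp[9][10] = 6. One LCS (by backtracking along matches): 6, 4, 3, 6, 3, 3.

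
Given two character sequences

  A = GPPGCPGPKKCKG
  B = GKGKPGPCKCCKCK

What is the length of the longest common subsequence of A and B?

9

Match G at A[1]=B[1] → G at A[4]=B[3] → P at A[6]=B[5] → G at A[7]=B[6] → P at A[8]=B[7] → K at A[9]=B[9] → K at A[10]=B[12] → C at A[11]=B[13] → K at A[12]=B[14] — 9 characters in the same relative order in both. dp[13][14] = 9 confirms this is the maximum.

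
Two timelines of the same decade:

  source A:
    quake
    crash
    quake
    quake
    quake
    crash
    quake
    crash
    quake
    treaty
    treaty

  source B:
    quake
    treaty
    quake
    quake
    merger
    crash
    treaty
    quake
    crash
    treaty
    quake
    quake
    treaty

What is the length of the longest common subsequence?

Taking quake (source A #1, source B #1), then quake (source A #3, source B #3), then quake (source A #4, source B #4), then quake (source A #5, source B #8), then crash (source A #6, source B #9), then quake (source A #7, source B #11), then quake (source A #9, source B #12), then treaty (source A #11, source B #13) gives a common subsequence of length 8. Since dp[11][13] = 8, nothing longer is possible.

8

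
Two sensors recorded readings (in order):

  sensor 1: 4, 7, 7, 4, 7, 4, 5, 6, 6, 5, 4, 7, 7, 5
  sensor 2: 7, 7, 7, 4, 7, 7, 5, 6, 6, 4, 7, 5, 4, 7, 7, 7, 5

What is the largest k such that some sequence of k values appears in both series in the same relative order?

Match 7 (sensor 1 #2, sensor 2 #2) → 7 (sensor 1 #3, sensor 2 #3) → 4 (sensor 1 #4, sensor 2 #4) → 7 (sensor 1 #5, sensor 2 #6) → 5 (sensor 1 #7, sensor 2 #7) → 6 (sensor 1 #8, sensor 2 #8) → 6 (sensor 1 #9, sensor 2 #9) → 5 (sensor 1 #10, sensor 2 #12) → 4 (sensor 1 #11, sensor 2 #13) → 7 (sensor 1 #12, sensor 2 #15) → 7 (sensor 1 #13, sensor 2 #16) → 5 (sensor 1 #14, sensor 2 #17) — 12 values in the same relative order in both. Since dp[14][17] = 12, nothing longer is possible.

12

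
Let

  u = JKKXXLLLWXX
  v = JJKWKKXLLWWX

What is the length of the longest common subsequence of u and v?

8

Let dp[i][j] be the LCS length of the first i characters of u and the first j characters of v. dp[i][j] = dp[i-1][j-1]+1 when the i-th and j-th characters match, else max(dp[i-1][j], dp[i][j-1]).
    ·  J  J  K  W  K  K  X  L  L  W  W  X
 ·  0  0  0  0  0  0  0  0  0  0  0  0  0
 J  0  1  1  1  1  1  1  1  1  1  1  1  1
 K  0  1  1  2  2  2  2  2  2  2  2  2  2
 K  0  1  1  2  2  3  3  3  3  3  3  3  3
 X  0  1  1  2  2  3  3  4  4  4  4  4  4
 X  0  1  1  2  2  3  3  4  4  4  4  4  5
 L  0  1  1  2  2  3  3  4  5  5  5  5  5
 L  0  1  1  2  2  3  3  4  5  6  6  6  6
 L  0  1  1  2  2  3  3  4  5  6  6  6  6
 W  0  1  1  2  3  3  3  4  5  6  7  7  7
 X  0  1  1  2  3  3  3  4  5  6  7  7  8
 X  0  1  1  2  3  3  3  4  5  6  7  7  8
dp[11][12] = 8. One LCS (by backtracking along matches): JKKXLLWX.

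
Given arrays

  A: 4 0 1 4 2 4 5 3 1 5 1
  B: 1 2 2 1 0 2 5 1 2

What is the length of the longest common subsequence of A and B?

Pick 1 at A[3]=B[1] → 2 at A[5]=B[3] → 1 at A[9]=B[4] → 5 at A[10]=B[7] → 1 at A[11]=B[8]; all 5 values appear in both, in order. dp[11][9] = 5 confirms this is the maximum.

5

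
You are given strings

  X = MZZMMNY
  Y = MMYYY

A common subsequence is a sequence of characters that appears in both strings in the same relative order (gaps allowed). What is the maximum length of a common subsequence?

3

Let dp[i][j] be the LCS length of the first i characters of X and the first j characters of Y. dp[i][j] = dp[i-1][j-1]+1 when the i-th and j-th characters match, else max(dp[i-1][j], dp[i][j-1]).
    ·  M  M  Y  Y  Y
 ·  0  0  0  0  0  0
 M  0  1  1  1  1  1
 Z  0  1  1  1  1  1
 Z  0  1  1  1  1  1
 M  0  1  2  2  2  2
 M  0  1  2  2  2  2
 N  0  1  2  2  2  2
 Y  0  1  2  3  3  3
dp[7][5] = 3. One LCS (by backtracking along matches): MMY.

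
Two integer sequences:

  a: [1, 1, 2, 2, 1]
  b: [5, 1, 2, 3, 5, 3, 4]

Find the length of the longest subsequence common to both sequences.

Pick 1 (a #2, b #2), 2 (a #3, b #3); all 2 values appear in both, in order. dp[5][7] = 2 confirms this is the maximum.

2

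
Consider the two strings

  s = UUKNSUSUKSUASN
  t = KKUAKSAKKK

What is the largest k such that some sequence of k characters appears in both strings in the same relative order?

5

Let dp[i][j] be the LCS length of the first i characters of s and the first j characters of t. dp[i][j] = dp[i-1][j-1]+1 when the i-th and j-th characters match, else max(dp[i-1][j], dp[i][j-1]).
    ·  K  K  U  A  K  S  A  K  K  K
 ·  0  0  0  0  0  0  0  0  0  0  0
 U  0  0  0  1  1  1  1  1  1  1  1
 U  0  0  0  1  1  1  1  1  1  1  1
 K  0  1  1  1  1  2  2  2  2  2  2
 N  0  1  1  1  1  2  2  2  2  2  2
 S  0  1  1  1  1  2  3  3  3  3  3
 U  0  1  1  2  2  2  3  3  3  3  3
 S  0  1  1  2  2  2  3  3  3  3  3
 U  0  1  1  2  2  2  3  3  3  3  3
 K  0  1  2  2  2  3  3  3  4  4  4
 S  0  1  2  2  2  3  4  4  4  4  4
 U  0  1  2  3  3  3  4  4  4  4  4
 A  0  1  2  3  4  4  4  5  5  5  5
 S  0  1  2  3  4  4  5  5  5  5  5
 N  0  1  2  3  4  4  5  5  5  5  5
dp[14][10] = 5. One LCS (by backtracking along matches): KUKSA.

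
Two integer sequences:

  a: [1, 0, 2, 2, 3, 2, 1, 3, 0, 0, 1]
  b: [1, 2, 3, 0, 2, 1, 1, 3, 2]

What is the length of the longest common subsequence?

Pick 1 at a[1]=b[1], then 2 at a[4]=b[2], then 3 at a[5]=b[3], then 2 at a[6]=b[5], then 1 at a[7]=b[7], then 3 at a[8]=b[8]; all 6 values appear in both, in order. The LCS DP gives dp[11][9] = 6, so this is optimal.

6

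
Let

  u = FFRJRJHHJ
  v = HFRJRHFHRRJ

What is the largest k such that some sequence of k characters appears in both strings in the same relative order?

7

One common subsequence of length 7: F (u #2, v #2), then R (u #3, v #3), then J (u #4, v #4), then R (u #5, v #5), then H (u #7, v #6), then H (u #8, v #8), then J (u #9, v #11). Since dp[9][11] = 7, nothing longer is possible.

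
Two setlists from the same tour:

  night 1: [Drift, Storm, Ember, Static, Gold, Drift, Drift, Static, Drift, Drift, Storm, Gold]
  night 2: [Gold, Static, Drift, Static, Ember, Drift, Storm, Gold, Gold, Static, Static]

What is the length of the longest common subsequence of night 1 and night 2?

Match Static (night 1 #4, night 2 #2); then Drift (night 1 #7, night 2 #3); then Static (night 1 #8, night 2 #4); then Drift (night 1 #10, night 2 #6); then Storm (night 1 #11, night 2 #7); then Gold (night 1 #12, night 2 #9) — 6 songs in the same relative order in both. The LCS DP gives dp[12][11] = 6, so this is optimal.

6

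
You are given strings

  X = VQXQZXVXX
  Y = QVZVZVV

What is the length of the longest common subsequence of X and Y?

3

Pick V (X #1, Y #4); then Z (X #5, Y #5); then V (X #7, Y #7); all 3 characters appear in both, in order, and the DP table's final entry dp[9][7] is also 3, so no common subsequence is longer.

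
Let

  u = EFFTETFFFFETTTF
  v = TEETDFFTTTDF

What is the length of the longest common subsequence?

9

One common subsequence of length 9: E [1,2], E [5,3], T [6,4], F [9,6], F [10,7], T [12,8], T [13,9], T [14,10], F [15,12], and the DP table's final entry dp[15][12] is also 9, so no common subsequence is longer.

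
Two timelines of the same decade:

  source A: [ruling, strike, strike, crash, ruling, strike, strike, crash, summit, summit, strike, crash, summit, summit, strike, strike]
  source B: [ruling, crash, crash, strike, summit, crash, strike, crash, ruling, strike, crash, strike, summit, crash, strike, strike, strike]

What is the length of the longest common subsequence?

11

Match ruling at source A[1]=source B[1], then strike at source A[2]=source B[4], then strike at source A[3]=source B[7], then crash at source A[4]=source B[8], then ruling at source A[5]=source B[9], then strike at source A[6]=source B[10], then strike at source A[7]=source B[12], then crash at source A[8]=source B[14], then strike at source A[11]=source B[15], then strike at source A[15]=source B[16], then strike at source A[16]=source B[17] — 11 events in the same relative order in both. Since dp[16][17] = 11, nothing longer is possible.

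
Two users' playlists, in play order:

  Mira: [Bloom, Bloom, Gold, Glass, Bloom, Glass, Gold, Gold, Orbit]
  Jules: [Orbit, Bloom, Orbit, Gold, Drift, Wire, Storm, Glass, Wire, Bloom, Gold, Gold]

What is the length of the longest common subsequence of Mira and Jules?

6

Taking Bloom [1,2], Gold [3,4], Glass [4,8], Bloom [5,10], Gold [7,11], Gold [8,12] gives a common subsequence of length 6. dp[9][12] = 6 confirms this is the maximum.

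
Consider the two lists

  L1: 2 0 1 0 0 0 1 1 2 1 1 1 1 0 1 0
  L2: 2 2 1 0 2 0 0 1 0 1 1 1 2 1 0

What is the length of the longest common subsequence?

Pick 2 (L1 #1, L2 #2) → 1 (L1 #3, L2 #3) → 0 (L1 #4, L2 #4) → 0 (L1 #5, L2 #6) → 0 (L1 #6, L2 #7) → 1 (L1 #7, L2 #8) → 1 (L1 #8, L2 #10) → 1 (L1 #10, L2 #11) → 1 (L1 #11, L2 #12) → 1 (L1 #15, L2 #14) → 0 (L1 #16, L2 #15); all 11 values appear in both, in order. dp[16][15] = 11 confirms this is the maximum.

11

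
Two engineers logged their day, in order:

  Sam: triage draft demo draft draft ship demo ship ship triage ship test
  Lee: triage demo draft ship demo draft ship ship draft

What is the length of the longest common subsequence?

7

One common subsequence of length 7: triage [1,1], demo [3,2], draft [5,3], ship [6,4], demo [7,5], ship [8,7], ship [9,8]. The LCS DP gives dp[12][9] = 7, so this is optimal.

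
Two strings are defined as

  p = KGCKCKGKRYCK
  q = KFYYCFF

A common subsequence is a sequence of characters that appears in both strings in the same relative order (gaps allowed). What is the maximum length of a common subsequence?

3

Pick K at p[1]=q[1], then Y at p[10]=q[4], then C at p[11]=q[5]; all 3 characters appear in both, in order. The LCS DP gives dp[12][7] = 3, so this is optimal.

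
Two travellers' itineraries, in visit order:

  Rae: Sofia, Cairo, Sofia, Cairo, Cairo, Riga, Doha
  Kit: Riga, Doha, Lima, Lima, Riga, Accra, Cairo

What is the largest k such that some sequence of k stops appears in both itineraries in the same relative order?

Taking Riga at Rae[6]=Kit[1]; then Doha at Rae[7]=Kit[2] gives a common subsequence of length 2. The LCS DP gives dp[7][7] = 2, so this is optimal.

2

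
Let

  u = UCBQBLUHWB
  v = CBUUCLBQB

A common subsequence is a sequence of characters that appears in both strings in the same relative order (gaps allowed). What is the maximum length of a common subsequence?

One common subsequence of length 5: U (u #1, v #4) → C (u #2, v #5) → B (u #3, v #7) → Q (u #4, v #8) → B (u #10, v #9). The LCS DP gives dp[10][9] = 5, so this is optimal.

5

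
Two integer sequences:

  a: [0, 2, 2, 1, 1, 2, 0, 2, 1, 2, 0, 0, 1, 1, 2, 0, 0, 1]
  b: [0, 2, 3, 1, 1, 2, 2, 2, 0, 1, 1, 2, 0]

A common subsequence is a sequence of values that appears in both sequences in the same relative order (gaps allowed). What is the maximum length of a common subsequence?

Taking 0 at a[1]=b[1] → 2 at a[2]=b[2] → 1 at a[4]=b[4] → 1 at a[5]=b[5] → 2 at a[6]=b[6] → 2 at a[8]=b[7] → 2 at a[10]=b[8] → 0 at a[12]=b[9] → 1 at a[13]=b[10] → 1 at a[14]=b[11] → 2 at a[15]=b[12] → 0 at a[17]=b[13] gives a common subsequence of length 12, and the DP table's final entry dp[18][13] is also 12, so no common subsequence is longer.

12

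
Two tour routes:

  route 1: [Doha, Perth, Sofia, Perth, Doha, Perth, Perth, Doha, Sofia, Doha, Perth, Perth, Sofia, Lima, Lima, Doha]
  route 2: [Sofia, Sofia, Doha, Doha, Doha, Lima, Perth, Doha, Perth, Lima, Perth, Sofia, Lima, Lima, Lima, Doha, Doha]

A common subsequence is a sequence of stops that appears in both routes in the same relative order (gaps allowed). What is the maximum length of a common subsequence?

Pick Doha at route 1[1]=route 2[4], Doha at route 1[5]=route 2[5], Perth at route 1[7]=route 2[7], Doha at route 1[10]=route 2[8], Perth at route 1[11]=route 2[9], Perth at route 1[12]=route 2[11], Sofia at route 1[13]=route 2[12], Lima at route 1[14]=route 2[14], Lima at route 1[15]=route 2[15], Doha at route 1[16]=route 2[17]; all 10 stops appear in both, in order. The LCS DP gives dp[16][17] = 10, so this is optimal.

10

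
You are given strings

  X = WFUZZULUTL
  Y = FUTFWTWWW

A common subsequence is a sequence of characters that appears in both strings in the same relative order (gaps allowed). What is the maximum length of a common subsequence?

3

Let dp[i][j] be the LCS length of the first i characters of X and the first j characters of Y. dp[i][j] = dp[i-1][j-1]+1 when the i-th and j-th characters match, else max(dp[i-1][j], dp[i][j-1]).
    ·  F  U  T  F  W  T  W  W  W
 ·  0  0  0  0  0  0  0  0  0  0
 W  0  0  0  0  0  1  1  1  1  1
 F  0  1  1  1  1  1  1  1  1  1
 U  0  1  2  2  2  2  2  2  2  2
 Z  0  1  2  2  2  2  2  2  2  2
 Z  0  1  2  2  2  2  2  2  2  2
 U  0  1  2  2  2  2  2  2  2  2
 L  0  1  2  2  2  2  2  2  2  2
 U  0  1  2  2  2  2  2  2  2  2
 T  0  1  2  3  3  3  3  3  3  3
 L  0  1  2  3  3  3  3  3  3  3
dp[10][9] = 3. One LCS (by backtracking along matches): FUT.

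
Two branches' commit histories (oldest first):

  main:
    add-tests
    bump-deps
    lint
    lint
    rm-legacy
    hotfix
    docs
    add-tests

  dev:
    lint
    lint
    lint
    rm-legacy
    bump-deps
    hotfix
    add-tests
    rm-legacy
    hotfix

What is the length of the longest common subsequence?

One common subsequence of length 5: lint (main #3, dev #2); then lint (main #4, dev #3); then rm-legacy (main #5, dev #4); then hotfix (main #6, dev #6); then add-tests (main #8, dev #7). Since dp[8][9] = 5, nothing longer is possible.

5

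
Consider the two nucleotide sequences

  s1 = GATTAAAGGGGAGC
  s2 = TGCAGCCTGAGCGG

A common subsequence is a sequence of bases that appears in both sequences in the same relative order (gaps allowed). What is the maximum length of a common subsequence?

One common subsequence of length 7: G (s1 #1, s2 #2); then A (s1 #2, s2 #4); then T (s1 #3, s2 #8); then A (s1 #7, s2 #10); then G (s1 #8, s2 #11); then G (s1 #11, s2 #13); then G (s1 #13, s2 #14). Since dp[14][14] = 7, nothing longer is possible.

7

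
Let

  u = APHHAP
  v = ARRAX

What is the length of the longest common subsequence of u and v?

2

Let dp[i][j] be the LCS length of the first i characters of u and the first j characters of v. dp[i][j] = dp[i-1][j-1]+1 when the i-th and j-th characters match, else max(dp[i-1][j], dp[i][j-1]).
    ·  A  R  R  A  X
 ·  0  0  0  0  0  0
 A  0  1  1  1  1  1
 P  0  1  1  1  1  1
 H  0  1  1  1  1  1
 H  0  1  1  1  1  1
 A  0  1  1  1  2  2
 P  0  1  1  1  2  2
dp[6][5] = 2. One LCS (by backtracking along matches): AA.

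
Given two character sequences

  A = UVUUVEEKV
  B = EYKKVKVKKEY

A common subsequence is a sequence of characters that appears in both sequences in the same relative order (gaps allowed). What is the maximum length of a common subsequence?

3

Let dp[i][j] be the LCS length of the first i characters of A and the first j characters of B. dp[i][j] = dp[i-1][j-1]+1 when the i-th and j-th characters match, else max(dp[i-1][j], dp[i][j-1]).
    ·  E  Y  K  K  V  K  V  K  K  E  Y
 ·  0  0  0  0  0  0  0  0  0  0  0  0
 U  0  0  0  0  0  0  0  0  0  0  0  0
 V  0  0  0  0  0  1  1  1  1  1  1  1
 U  0  0  0  0  0  1  1  1  1  1  1  1
 U  0  0  0  0  0  1  1  1  1  1  1  1
 V  0  0  0  0  0  1  1  2  2  2  2  2
 E  0  1  1  1  1  1  1  2  2  2  3  3
 E  0  1  1  1  1  1  1  2  2  2  3  3
 K  0  1  1  2  2  2  2  2  3  3  3  3
 V  0  1  1  2  2  3  3  3  3  3  3  3
dp[9][11] = 3. One LCS (by backtracking along matches): VVE.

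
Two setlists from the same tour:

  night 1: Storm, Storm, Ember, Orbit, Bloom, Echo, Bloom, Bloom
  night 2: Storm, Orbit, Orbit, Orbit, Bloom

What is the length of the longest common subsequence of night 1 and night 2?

3

One common subsequence of length 3: Storm (night 1 #1, night 2 #1), then Orbit (night 1 #4, night 2 #4), then Bloom (night 1 #8, night 2 #5). The LCS DP gives dp[8][5] = 3, so this is optimal.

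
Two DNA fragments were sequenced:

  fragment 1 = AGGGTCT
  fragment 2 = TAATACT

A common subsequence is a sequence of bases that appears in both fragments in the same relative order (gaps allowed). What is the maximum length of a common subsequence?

Taking A (fragment 1 #1, fragment 2 #3), then T (fragment 1 #5, fragment 2 #4), then C (fragment 1 #6, fragment 2 #6), then T (fragment 1 #7, fragment 2 #7) gives a common subsequence of length 4. Since dp[7][7] = 4, nothing longer is possible.

4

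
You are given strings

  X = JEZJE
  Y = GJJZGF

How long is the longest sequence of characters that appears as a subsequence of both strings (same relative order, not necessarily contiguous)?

Let dp[i][j] be the LCS length of the first i characters of X and the first j characters of Y. dp[i][j] = dp[i-1][j-1]+1 when the i-th and j-th characters match, else max(dp[i-1][j], dp[i][j-1]).
    ·  G  J  J  Z  G  F
 ·  0  0  0  0  0  0  0
 J  0  0  1  1  1  1  1
 E  0  0  1  1  1  1  1
 Z  0  0  1  1  2  2  2
 J  0  0  1  2  2  2  2
 E  0  0  1  2  2  2  2
dp[5][6] = 2. One LCS (by backtracking along matches): JZ.

2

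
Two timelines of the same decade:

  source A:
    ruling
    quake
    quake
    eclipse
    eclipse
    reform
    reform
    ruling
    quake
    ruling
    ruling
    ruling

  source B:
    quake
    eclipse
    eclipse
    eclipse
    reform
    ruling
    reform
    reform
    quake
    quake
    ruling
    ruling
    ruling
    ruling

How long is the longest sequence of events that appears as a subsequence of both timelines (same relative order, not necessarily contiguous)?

9

Taking quake (source A #2, source B #1), eclipse (source A #4, source B #3), eclipse (source A #5, source B #4), reform (source A #6, source B #7), reform (source A #7, source B #8), ruling (source A #8, source B #11), ruling (source A #10, source B #12), ruling (source A #11, source B #13), ruling (source A #12, source B #14) gives a common subsequence of length 9. dp[12][14] = 9 confirms this is the maximum.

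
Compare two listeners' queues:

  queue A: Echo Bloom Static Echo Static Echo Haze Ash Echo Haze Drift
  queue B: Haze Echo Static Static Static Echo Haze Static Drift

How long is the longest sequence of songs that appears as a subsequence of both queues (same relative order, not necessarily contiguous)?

6

Taking Echo (queue A #1, queue B #2) → Static (queue A #3, queue B #4) → Static (queue A #5, queue B #5) → Echo (queue A #6, queue B #6) → Haze (queue A #7, queue B #7) → Drift (queue A #11, queue B #9) gives a common subsequence of length 6. The LCS DP gives dp[11][9] = 6, so this is optimal.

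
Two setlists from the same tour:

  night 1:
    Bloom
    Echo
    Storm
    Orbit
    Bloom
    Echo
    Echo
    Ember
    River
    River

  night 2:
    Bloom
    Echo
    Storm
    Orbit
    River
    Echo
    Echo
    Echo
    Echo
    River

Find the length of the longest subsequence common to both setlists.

7

Match Bloom [1,1], then Echo [2,2], then Storm [3,3], then Orbit [4,4], then Echo [6,8], then Echo [7,9], then River [10,10] — 7 songs in the same relative order in both. dp[10][10] = 7 confirms this is the maximum.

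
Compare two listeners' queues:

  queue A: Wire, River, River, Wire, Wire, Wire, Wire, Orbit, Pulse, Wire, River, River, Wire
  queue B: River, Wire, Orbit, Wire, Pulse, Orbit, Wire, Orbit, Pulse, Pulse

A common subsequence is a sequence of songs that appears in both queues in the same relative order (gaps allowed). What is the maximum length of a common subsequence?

Taking River [3,1], then Wire [4,2], then Wire [5,4], then Wire [7,7], then Orbit [8,8], then Pulse [9,10] gives a common subsequence of length 6, and the DP table's final entry dp[13][10] is also 6, so no common subsequence is longer.

6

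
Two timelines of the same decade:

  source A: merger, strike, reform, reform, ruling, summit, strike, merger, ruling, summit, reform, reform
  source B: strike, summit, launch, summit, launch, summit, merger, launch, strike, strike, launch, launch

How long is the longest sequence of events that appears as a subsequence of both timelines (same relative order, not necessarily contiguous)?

Pick merger (source A #1, source B #7) → strike (source A #2, source B #9) → strike (source A #7, source B #10); all 3 events appear in both, in order, and the DP table's final entry dp[12][12] is also 3, so no common subsequence is longer.

3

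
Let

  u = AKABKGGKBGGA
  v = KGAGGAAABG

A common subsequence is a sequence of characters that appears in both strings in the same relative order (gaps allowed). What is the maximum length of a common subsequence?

6

Let dp[i][j] be the LCS length of the first i characters of u and the first j characters of v. dp[i][j] = dp[i-1][j-1]+1 when the i-th and j-th characters match, else max(dp[i-1][j], dp[i][j-1]).
    ·  K  G  A  G  G  A  A  A  B  G
 ·  0  0  0  0  0  0  0  0  0  0  0
 A  0  0  0  1  1  1  1  1  1  1  1
 K  0  1  1  1  1  1  1  1  1  1  1
 A  0  1  1  2  2  2  2  2  2  2  2
 B  0  1  1  2  2  2  2  2  2  3  3
 K  0  1  1  2  2  2  2  2  2  3  3
 G  0  1  2  2  3  3  3  3  3  3  4
 G  0  1  2  2  3  4  4  4  4  4  4
 K  0  1  2  2  3  4  4  4  4  4  4
 B  0  1  2  2  3  4  4  4  4  5  5
 G  0  1  2  2  3  4  4  4  4  5  6
 G  0  1  2  2  3  4  4  4  4  5  6
 A  0  1  2  3  3  4  5  5  5  5  6
dp[12][10] = 6. One LCS (by backtracking along matches): KAGGBG.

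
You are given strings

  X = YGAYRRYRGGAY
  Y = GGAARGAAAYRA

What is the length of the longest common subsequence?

Pick G (X #2, Y #2) → A (X #3, Y #4) → R (X #5, Y #5) → Y (X #7, Y #10) → R (X #8, Y #11) → A (X #11, Y #12); all 6 characters appear in both, in order. Since dp[12][12] = 6, nothing longer is possible.

6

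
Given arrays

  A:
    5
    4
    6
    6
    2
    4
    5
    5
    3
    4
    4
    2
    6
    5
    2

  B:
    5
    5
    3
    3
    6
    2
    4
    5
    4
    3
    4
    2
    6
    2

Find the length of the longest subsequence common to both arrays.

10

One common subsequence of length 10: 5 at A[1]=B[2], 6 at A[4]=B[5], 2 at A[5]=B[6], 4 at A[6]=B[7], 5 at A[7]=B[8], 3 at A[9]=B[10], 4 at A[11]=B[11], 2 at A[12]=B[12], 6 at A[13]=B[13], 2 at A[15]=B[14]. Since dp[15][14] = 10, nothing longer is possible.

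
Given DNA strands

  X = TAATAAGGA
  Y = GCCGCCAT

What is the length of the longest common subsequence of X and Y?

Let dp[i][j] be the LCS length of the first i bases of X and the first j bases of Y. dp[i][j] = dp[i-1][j-1]+1 when the i-th and j-th bases match, else max(dp[i-1][j], dp[i][j-1]).
    ·  G  C  C  G  C  C  A  T
 ·  0  0  0  0  0  0  0  0  0
 T  0  0  0  0  0  0  0  0  1
 A  0  0  0  0  0  0  0  1  1
 A  0  0  0  0  0  0  0  1  1
 T  0  0  0  0  0  0  0  1  2
 A  0  0  0  0  0  0  0  1  2
 A  0  0  0  0  0  0  0  1  2
 G  0  1  1  1  1  1  1  1  2
 G  0  1  1  1  2  2  2  2  2
 A  0  1  1  1  2  2  2  3  3
dp[9][8] = 3. One LCS (by backtracking along matches): GGA.

3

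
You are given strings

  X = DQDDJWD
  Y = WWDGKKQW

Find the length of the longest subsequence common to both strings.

3

Match D (X #1, Y #3); then Q (X #2, Y #7); then W (X #6, Y #8) — 3 characters in the same relative order in both. Since dp[7][8] = 3, nothing longer is possible.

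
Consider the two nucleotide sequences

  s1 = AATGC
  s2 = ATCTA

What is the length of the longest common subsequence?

Let dp[i][j] be the LCS length of the first i bases of s1 and the first j bases of s2. dp[i][j] = dp[i-1][j-1]+1 when the i-th and j-th bases match, else max(dp[i-1][j], dp[i][j-1]).
    ·  A  T  C  T  A
 ·  0  0  0  0  0  0
 A  0  1  1  1  1  1
 A  0  1  1  1  1  2
 T  0  1  2  2  2  2
 G  0  1  2  2  2  2
 C  0  1  2  3  3  3
dp[5][5] = 3. One LCS (by backtracking along matches): ATC.

3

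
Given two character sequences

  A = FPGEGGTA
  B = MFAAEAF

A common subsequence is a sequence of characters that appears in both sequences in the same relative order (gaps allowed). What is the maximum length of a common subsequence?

One common subsequence of length 3: F (A #1, B #2); then E (A #4, B #5); then A (A #8, B #6), and the DP table's final entry dp[8][7] is also 3, so no common subsequence is longer.

3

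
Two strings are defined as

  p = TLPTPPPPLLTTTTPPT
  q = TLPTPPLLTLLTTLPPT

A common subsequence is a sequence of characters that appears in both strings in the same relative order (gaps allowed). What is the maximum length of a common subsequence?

14

One common subsequence of length 14: T at p[1]=q[1] → L at p[2]=q[2] → P at p[3]=q[3] → T at p[4]=q[4] → P at p[7]=q[5] → P at p[8]=q[6] → L at p[9]=q[7] → L at p[10]=q[8] → T at p[11]=q[9] → T at p[12]=q[12] → T at p[13]=q[13] → P at p[15]=q[15] → P at p[16]=q[16] → T at p[17]=q[17]. Since dp[17][17] = 14, nothing longer is possible.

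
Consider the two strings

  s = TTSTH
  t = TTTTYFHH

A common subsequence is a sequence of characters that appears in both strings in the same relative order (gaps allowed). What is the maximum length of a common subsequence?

4

Match T at s[1]=t[2]; then T at s[2]=t[3]; then T at s[4]=t[4]; then H at s[5]=t[8] — 4 characters in the same relative order in both. Since dp[5][8] = 4, nothing longer is possible.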